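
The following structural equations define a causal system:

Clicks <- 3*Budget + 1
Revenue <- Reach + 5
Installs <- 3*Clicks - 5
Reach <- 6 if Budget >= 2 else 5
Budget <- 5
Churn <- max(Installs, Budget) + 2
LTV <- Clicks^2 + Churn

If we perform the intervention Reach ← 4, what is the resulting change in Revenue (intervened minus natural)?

-2

Under do(Reach=4), the mechanism Reach <- 6 if Budget >= 2 else 5 is discarded; Reach is fixed at 4.
Revenue = Reach + 5  [with Reach=4]  = 9
Without intervention: Reach = 6 if Budget >= 2 else 5  [with Budget=5]  = 6; Revenue = Reach + 5  [with Reach=6]  = 11.
Change = 9 − 11 = -2.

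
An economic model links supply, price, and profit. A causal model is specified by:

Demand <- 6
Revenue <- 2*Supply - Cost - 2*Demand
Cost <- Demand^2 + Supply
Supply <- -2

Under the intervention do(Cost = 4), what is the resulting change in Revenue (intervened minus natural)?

30

The intervention breaks the incoming arrows to Cost: Cost <- Demand^2 + Supply no longer applies, and Cost = 4.
Revenue = 2*Supply - Cost - 2*Demand  [with Supply=-2, Cost=4, Demand=6]  = -20
Without intervention: Cost = Demand^2 + Supply  [with Demand=6, Supply=-2]  = 34; Revenue = 2*Supply - Cost - 2*Demand  [with Supply=-2, Cost=34, Demand=6]  = -50.
Change = -20 − (-50) = 30.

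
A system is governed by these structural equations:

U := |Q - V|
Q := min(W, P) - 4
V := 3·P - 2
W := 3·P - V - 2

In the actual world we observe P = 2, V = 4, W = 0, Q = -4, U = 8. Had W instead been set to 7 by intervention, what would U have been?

do(W=7) replaces the equation W := 3·P - V - 2 with the constant W = 7.
V = 3·P - 2  [with P=2]  = 4
Q = min(W, P) - 4  [with W=7, P=2]  = -2
U = |Q - V|  [with Q=-2, V=4]  = 6

6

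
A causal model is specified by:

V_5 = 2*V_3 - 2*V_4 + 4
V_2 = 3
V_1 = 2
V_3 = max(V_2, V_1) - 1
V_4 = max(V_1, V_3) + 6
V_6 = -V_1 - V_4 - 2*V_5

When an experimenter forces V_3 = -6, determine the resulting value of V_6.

38

The intervention breaks the incoming arrows to V_3: V_3 = max(V_2, V_1) - 1 no longer applies, and V_3 = -6.
V_4 = max(V_1, V_3) + 6  [with V_1=2, V_3=-6]  = 8
V_5 = 2*V_3 - 2*V_4 + 4  [with V_3=-6, V_4=8]  = -24
V_6 = -V_1 - V_4 - 2*V_5  [with V_1=2, V_4=8, V_5=-24]  = 38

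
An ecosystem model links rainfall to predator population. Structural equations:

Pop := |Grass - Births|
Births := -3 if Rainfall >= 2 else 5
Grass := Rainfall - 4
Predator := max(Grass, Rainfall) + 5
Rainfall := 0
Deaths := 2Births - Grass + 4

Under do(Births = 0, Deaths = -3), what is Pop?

4

The joint intervention fixes Births = 0, Deaths = -3, removing each variable's own equation.
Grass = Rainfall - 4  [with Rainfall=0]  = -4
Pop = |Grass - Births|  [with Grass=-4, Births=0]  = 4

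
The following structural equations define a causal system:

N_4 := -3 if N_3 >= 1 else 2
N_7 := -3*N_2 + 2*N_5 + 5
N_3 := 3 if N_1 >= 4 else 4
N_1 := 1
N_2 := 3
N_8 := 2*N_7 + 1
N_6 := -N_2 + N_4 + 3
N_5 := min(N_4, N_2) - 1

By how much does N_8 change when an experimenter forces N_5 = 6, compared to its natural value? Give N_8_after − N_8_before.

40

do(N_5=6) replaces the equation N_5 := min(N_4, N_2) - 1 with the constant N_5 = 6.
N_7 = -3*N_2 + 2*N_5 + 5  [with N_2=3, N_5=6]  = 8
N_8 = 2*N_7 + 1  [with N_7=8]  = 17
Without intervention: N_3 = 3 if N_1 >= 4 else 4  [with N_1=1]  = 4; N_4 = -3 if N_3 >= 1 else 2  [with N_3=4]  = -3; N_5 = min(N_4, N_2) - 1  [with N_4=-3, N_2=3]  = -4; N_7 = -3*N_2 + 2*N_5 + 5  [with N_2=3, N_5=-4]  = -12; N_8 = 2*N_7 + 1  [with N_7=-12]  = -23.
Change = 17 − (-23) = 40.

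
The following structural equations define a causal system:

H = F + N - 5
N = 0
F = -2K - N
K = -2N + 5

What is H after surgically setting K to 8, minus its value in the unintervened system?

Under do(K=8), the mechanism K = -2N + 5 is discarded; K is fixed at 8.
F = -2K - N  [with K=8, N=0]  = -16
H = F + N - 5  [with F=-16, N=0]  = -21
Without intervention: K = -2N + 5  [with N=0]  = 5; F = -2K - N  [with K=5, N=0]  = -10; H = F + N - 5  [with F=-10, N=0]  = -15.
Change = -21 − (-15) = -6.

-6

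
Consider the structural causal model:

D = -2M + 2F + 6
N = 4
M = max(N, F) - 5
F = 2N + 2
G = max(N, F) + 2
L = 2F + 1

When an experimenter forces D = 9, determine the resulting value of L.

21

The intervention breaks the incoming arrows to D: D = -2M + 2F + 6 no longer applies, and D = 9.
Since L is not a descendant of the intervened variable, it is unaffected.
F = 2N + 2  [with N=4]  = 10
L = 2F + 1  [with F=10]  = 21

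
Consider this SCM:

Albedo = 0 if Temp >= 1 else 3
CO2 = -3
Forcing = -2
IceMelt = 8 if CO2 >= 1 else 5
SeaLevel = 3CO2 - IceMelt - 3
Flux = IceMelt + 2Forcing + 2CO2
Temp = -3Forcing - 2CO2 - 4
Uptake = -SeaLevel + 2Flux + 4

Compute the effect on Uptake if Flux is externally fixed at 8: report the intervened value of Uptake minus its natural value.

26

do(Flux=8) replaces the equation Flux = IceMelt + 2Forcing + 2CO2 with the constant Flux = 8.
IceMelt = 8 if CO2 >= 1 else 5  [with CO2=-3]  = 5
SeaLevel = 3CO2 - IceMelt - 3  [with CO2=-3, IceMelt=5]  = -17
Uptake = -SeaLevel + 2Flux + 4  [with SeaLevel=-17, Flux=8]  = 37
Without intervention: IceMelt = 8 if CO2 >= 1 else 5  [with CO2=-3]  = 5; SeaLevel = 3CO2 - IceMelt - 3  [with CO2=-3, IceMelt=5]  = -17; Flux = IceMelt + 2Forcing + 2CO2  [with IceMelt=5, Forcing=-2, CO2=-3]  = -5; Uptake = -SeaLevel + 2Flux + 4  [with SeaLevel=-17, Flux=-5]  = 11.
Change = 37 − 11 = 26.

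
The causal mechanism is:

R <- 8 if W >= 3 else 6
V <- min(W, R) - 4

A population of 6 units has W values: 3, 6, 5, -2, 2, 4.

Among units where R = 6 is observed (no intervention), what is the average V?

-4

Observing R=6 restricts to units where R's equation naturally yields 6: W ∈ {-2, 2}. In that subpopulation V = -6, -2, mean -4.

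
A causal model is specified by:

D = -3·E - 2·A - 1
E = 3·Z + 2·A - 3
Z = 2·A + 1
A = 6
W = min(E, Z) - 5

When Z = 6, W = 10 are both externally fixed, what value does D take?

-94

Setting Z = 6, W = 10 by intervention discards those variables' equations.
E = 3·Z + 2·A - 3  [with Z=6, A=6]  = 27
D = -3·E - 2·A - 1  [with E=27, A=6]  = -94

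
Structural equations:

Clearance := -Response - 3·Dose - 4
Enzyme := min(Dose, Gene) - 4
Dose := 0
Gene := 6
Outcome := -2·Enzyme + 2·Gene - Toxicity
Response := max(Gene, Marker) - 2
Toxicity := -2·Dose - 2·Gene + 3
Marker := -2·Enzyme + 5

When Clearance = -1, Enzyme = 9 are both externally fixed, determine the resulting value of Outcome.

3

Setting Clearance = -1, Enzyme = 9 by intervention discards those variables' equations.
Toxicity = -2·Dose - 2·Gene + 3  [with Dose=0, Gene=6]  = -9
Outcome = -2·Enzyme + 2·Gene - Toxicity  [with Enzyme=9, Gene=6, Toxicity=-9]  = 3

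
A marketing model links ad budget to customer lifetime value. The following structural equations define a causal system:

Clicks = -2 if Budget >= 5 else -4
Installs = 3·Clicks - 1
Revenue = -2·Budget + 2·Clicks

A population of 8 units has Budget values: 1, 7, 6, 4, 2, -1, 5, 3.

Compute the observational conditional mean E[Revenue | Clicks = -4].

E[Revenue|Clicks=-4] averages over only the 5 units with Clicks=-4 (Budget = 1, 4, 2, -1, 3): Revenue = -10, -16, -12, -6, -14, mean -11.6.

-11.6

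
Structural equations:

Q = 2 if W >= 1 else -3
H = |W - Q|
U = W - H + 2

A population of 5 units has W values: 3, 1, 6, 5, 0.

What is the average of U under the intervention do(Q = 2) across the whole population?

do(Q=2) breaks Q's dependence on W. With Q=2 fixed, U across the units is 4, 2, 4, 4, 0, mean 2.8.

2.8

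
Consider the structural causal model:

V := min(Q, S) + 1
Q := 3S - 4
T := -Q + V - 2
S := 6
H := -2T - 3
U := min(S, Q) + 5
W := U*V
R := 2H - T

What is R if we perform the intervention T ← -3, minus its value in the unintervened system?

-30

do(T=-3) replaces the equation T := -Q + V - 2 with the constant T = -3.
H = -2T - 3  [with T=-3]  = 3
R = 2H - T  [with H=3, T=-3]  = 9
Without intervention: Q = 3S - 4  [with S=6]  = 14; V = min(Q, S) + 1  [with Q=14, S=6]  = 7; T = -Q + V - 2  [with Q=14, V=7]  = -9; H = -2T - 3  [with T=-9]  = 15; R = 2H - T  [with H=15, T=-9]  = 39.
Change = 9 − 39 = -30.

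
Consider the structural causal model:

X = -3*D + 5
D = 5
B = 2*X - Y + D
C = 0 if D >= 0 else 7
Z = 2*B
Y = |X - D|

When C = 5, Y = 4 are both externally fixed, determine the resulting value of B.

The joint intervention fixes C = 5, Y = 4, removing each variable's own equation.
X = -3*D + 5  [with D=5]  = -10
B = 2*X - Y + D  [with X=-10, Y=4, D=5]  = -19

-19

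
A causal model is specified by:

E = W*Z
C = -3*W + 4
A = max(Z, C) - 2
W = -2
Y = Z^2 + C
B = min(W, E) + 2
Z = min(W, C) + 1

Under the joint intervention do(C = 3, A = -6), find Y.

4

Setting C = 3, A = -6 by intervention discards those variables' equations.
Z = min(W, C) + 1  [with W=-2, C=3]  = -1
Y = Z^2 + C  [with Z=-1, C=3]  = 4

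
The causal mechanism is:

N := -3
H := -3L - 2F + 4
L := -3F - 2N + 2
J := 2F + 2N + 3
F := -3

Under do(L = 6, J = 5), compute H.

-8

The joint intervention fixes L = 6, J = 5, removing each variable's own equation.
H = -3L - 2F + 4  [with L=6, F=-3]  = -8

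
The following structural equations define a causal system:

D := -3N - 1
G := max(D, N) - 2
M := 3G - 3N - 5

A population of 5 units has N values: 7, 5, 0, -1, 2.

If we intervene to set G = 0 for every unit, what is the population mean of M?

-12.8

Every unit gets G=0 under the intervention. M values become -26, -20, -5, -2, -11; E[M|do(G=0)] = -12.8.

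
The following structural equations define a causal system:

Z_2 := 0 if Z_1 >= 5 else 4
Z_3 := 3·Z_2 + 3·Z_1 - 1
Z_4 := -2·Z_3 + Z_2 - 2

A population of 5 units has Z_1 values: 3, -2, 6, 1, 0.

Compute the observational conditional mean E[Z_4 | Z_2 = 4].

Conditioning on Z_2=4 selects the 4 unit(s) with Z_1 ∈ {3, -2, 1, 0}. Their Z_4 values: -38, -8, -26, -20. Mean = -23.

-23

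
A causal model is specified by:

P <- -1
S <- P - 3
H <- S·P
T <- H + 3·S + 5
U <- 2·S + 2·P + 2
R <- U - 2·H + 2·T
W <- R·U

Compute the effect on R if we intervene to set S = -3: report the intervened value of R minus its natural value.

8

Under do(S=-3), the mechanism S <- P - 3 is discarded; S is fixed at -3.
H = S·P  [with S=-3, P=-1]  = 3
T = H + 3·S + 5  [with H=3, S=-3]  = -1
U = 2·S + 2·P + 2  [with S=-3, P=-1]  = -6
R = U - 2·H + 2·T  [with U=-6, H=3, T=-1]  = -14
Without intervention: S = P - 3  [with P=-1]  = -4; H = S·P  [with S=-4, P=-1]  = 4; T = H + 3·S + 5  [with H=4, S=-4]  = -3; U = 2·S + 2·P + 2  [with S=-4, P=-1]  = -8; R = U - 2·H + 2·T  [with U=-8, H=4, T=-3]  = -22.
Change = -14 − (-22) = 8.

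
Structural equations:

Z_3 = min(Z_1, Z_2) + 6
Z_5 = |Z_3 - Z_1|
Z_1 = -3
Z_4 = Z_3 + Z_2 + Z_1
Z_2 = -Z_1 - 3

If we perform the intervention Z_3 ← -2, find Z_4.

The intervention breaks the incoming arrows to Z_3: Z_3 = min(Z_1, Z_2) + 6 no longer applies, and Z_3 = -2.
Z_2 = -Z_1 - 3  [with Z_1=-3]  = 0
Z_4 = Z_3 + Z_2 + Z_1  [with Z_3=-2, Z_2=0, Z_1=-3]  = -5

-5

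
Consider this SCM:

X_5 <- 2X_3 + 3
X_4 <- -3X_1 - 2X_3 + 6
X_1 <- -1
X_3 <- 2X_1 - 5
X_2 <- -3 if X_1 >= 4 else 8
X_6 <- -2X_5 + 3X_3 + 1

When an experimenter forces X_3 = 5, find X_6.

-10

The intervention breaks the incoming arrows to X_3: X_3 <- 2X_1 - 5 no longer applies, and X_3 = 5.
X_5 = 2X_3 + 3  [with X_3=5]  = 13
X_6 = -2X_5 + 3X_3 + 1  [with X_5=13, X_3=5]  = -10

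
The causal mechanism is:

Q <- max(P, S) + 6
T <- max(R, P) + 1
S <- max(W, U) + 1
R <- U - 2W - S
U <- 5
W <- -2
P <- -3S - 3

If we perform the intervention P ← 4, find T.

5

Under do(P=4), the mechanism P <- -3S - 3 is discarded; P is fixed at 4.
S = max(W, U) + 1  [with W=-2, U=5]  = 6
R = U - 2W - S  [with U=5, W=-2, S=6]  = 3
T = max(R, P) + 1  [with R=3, P=4]  = 5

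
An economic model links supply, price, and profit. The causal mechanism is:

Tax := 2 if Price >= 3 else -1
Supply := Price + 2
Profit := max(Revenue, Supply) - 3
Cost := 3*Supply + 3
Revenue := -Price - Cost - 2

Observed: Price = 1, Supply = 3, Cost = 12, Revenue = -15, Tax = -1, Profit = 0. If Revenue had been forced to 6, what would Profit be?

3

Under do(Revenue=6), the mechanism Revenue := -Price - Cost - 2 is discarded; Revenue is fixed at 6.
Supply = Price + 2  [with Price=1]  = 3
Profit = max(Revenue, Supply) - 3  [with Revenue=6, Supply=3]  = 3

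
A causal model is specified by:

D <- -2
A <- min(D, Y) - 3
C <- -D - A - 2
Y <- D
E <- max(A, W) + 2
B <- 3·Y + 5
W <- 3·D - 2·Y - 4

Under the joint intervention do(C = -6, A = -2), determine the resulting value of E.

0

Setting C = -6, A = -2 by intervention discards those variables' equations.
Y = D  [with D=-2]  = -2
W = 3·D - 2·Y - 4  [with D=-2, Y=-2]  = -6
E = max(A, W) + 2  [with A=-2, W=-6]  = 0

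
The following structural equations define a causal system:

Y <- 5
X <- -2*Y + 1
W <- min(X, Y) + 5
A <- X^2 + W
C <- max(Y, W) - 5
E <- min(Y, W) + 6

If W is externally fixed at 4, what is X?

Under do(W=4), the mechanism W <- min(X, Y) + 5 is discarded; W is fixed at 4.
Since X is not a descendant of the intervened variable, it is unaffected.
X = -2*Y + 1  [with Y=5]  = -9

-9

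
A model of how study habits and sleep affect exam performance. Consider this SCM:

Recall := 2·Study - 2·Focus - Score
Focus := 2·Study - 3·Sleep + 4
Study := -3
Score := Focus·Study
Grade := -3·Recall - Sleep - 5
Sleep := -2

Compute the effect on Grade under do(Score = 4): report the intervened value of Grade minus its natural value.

Under do(Score=4), the mechanism Score := Focus·Study is discarded; Score is fixed at 4.
Focus = 2·Study - 3·Sleep + 4  [with Study=-3, Sleep=-2]  = 4
Recall = 2·Study - 2·Focus - Score  [with Study=-3, Focus=4, Score=4]  = -18
Grade = -3·Recall - Sleep - 5  [with Recall=-18, Sleep=-2]  = 51
Without intervention: Focus = 2·Study - 3·Sleep + 4  [with Study=-3, Sleep=-2]  = 4; Score = Focus·Study  [with Focus=4, Study=-3]  = -12; Recall = 2·Study - 2·Focus - Score  [with Study=-3, Focus=4, Score=-12]  = -2; Grade = -3·Recall - Sleep - 5  [with Recall=-2, Sleep=-2]  = 3.
Change = 51 − 3 = 48.

48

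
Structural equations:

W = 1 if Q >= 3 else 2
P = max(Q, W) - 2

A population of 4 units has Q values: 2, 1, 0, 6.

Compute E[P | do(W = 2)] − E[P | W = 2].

1

The intervention sets W=2 in all 4 units regardless of Q. Recomputing P per unit gives 0, 0, 0, 4; average 1.
Conditioning on W=2 selects the 3 unit(s) with Q ∈ {2, 1, 0}. Their P values: 0, 0, 0. Mean = 0.
Difference = 1 − 0 = 1.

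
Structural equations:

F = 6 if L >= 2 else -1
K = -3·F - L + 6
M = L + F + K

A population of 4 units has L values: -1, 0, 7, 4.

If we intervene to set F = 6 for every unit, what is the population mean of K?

do(F=6) breaks F's dependence on L. With F=6 fixed, K across the units is -11, -12, -19, -16, mean -14.5.

-14.5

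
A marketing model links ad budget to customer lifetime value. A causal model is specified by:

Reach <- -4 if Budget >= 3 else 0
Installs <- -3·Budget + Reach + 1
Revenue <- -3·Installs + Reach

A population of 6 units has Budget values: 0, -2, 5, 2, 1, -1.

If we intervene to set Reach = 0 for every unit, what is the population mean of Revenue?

4.5

Under do(Reach=0), Reach's equation is replaced by Reach=0 for every unit. Per-unit Revenue: -3, -21, 42, 15, 6, -12. Mean = 4.5.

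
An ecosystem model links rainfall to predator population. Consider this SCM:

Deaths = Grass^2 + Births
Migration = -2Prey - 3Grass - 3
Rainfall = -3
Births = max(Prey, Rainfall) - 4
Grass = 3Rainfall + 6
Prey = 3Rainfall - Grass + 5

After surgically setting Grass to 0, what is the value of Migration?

5

Under do(Grass=0), the mechanism Grass = 3Rainfall + 6 is discarded; Grass is fixed at 0.
Prey = 3Rainfall - Grass + 5  [with Rainfall=-3, Grass=0]  = -4
Migration = -2Prey - 3Grass - 3  [with Prey=-4, Grass=0]  = 5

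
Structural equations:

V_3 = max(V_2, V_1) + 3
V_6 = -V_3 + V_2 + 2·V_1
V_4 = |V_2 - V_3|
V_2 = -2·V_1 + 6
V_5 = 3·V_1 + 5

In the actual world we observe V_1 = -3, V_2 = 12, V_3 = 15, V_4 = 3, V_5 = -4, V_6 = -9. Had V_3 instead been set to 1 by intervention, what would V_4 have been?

The intervention breaks the incoming arrows to V_3: V_3 = max(V_2, V_1) + 3 no longer applies, and V_3 = 1.
V_2 = -2·V_1 + 6  [with V_1=-3]  = 12
V_4 = |V_2 - V_3|  [with V_2=12, V_3=1]  = 11

11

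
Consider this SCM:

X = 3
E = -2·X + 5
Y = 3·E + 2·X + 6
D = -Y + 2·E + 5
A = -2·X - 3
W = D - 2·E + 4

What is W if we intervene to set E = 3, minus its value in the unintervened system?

-12

Under do(E=3), the mechanism E = -2·X + 5 is discarded; E is fixed at 3.
Y = 3·E + 2·X + 6  [with E=3, X=3]  = 21
D = -Y + 2·E + 5  [with Y=21, E=3]  = -10
W = D - 2·E + 4  [with D=-10, E=3]  = -12
Without intervention: E = -2·X + 5  [with X=3]  = -1; Y = 3·E + 2·X + 6  [with E=-1, X=3]  = 9; D = -Y + 2·E + 5  [with Y=9, E=-1]  = -6; W = D - 2·E + 4  [with D=-6, E=-1]  = 0.
Change = -12 − 0 = -12.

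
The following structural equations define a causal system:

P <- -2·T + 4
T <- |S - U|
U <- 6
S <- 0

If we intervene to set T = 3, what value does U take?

6

Under do(T=3), the mechanism T <- |S - U| is discarded; T is fixed at 3.
U is not downstream of the intervention, so its value is determined by the original equations.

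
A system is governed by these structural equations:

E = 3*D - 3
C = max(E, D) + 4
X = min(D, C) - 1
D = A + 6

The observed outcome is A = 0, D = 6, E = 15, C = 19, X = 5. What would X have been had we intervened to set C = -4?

Intervening sets C = -4 and removes its equation (C = max(E, D) + 4).
D = A + 6  [with A=0]  = 6
X = min(D, C) - 1  [with D=6, C=-4]  = -5

-5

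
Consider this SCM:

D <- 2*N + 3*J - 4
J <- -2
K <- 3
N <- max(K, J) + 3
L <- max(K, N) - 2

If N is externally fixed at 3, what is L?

1

do(N=3) replaces the equation N <- max(K, J) + 3 with the constant N = 3.
L = max(K, N) - 2  [with K=3, N=3]  = 1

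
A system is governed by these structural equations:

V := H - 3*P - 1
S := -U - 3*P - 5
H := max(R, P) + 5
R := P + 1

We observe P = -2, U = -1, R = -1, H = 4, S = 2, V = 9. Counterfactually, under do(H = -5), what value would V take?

Under do(H=-5), the mechanism H := max(R, P) + 5 is discarded; H is fixed at -5.
V = H - 3*P - 1  [with H=-5, P=-2]  = 0

0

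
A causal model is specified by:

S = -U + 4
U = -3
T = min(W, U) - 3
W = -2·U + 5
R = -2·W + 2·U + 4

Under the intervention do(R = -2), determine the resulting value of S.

7

The intervention breaks the incoming arrows to R: R = -2·W + 2·U + 4 no longer applies, and R = -2.
Since S is not a descendant of the intervened variable, it is unaffected.
S = -U + 4  [with U=-3]  = 7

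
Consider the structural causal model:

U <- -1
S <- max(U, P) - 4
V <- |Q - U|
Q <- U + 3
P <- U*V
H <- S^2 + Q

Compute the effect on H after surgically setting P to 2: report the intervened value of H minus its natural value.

Under do(P=2), the mechanism P <- U*V is discarded; P is fixed at 2.
Q = U + 3  [with U=-1]  = 2
S = max(U, P) - 4  [with U=-1, P=2]  = -2
H = S^2 + Q  [with S=-2, Q=2]  = 6
Without intervention: Q = U + 3  [with U=-1]  = 2; V = |Q - U|  [with Q=2, U=-1]  = 3; P = U*V  [with U=-1, V=3]  = -3; S = max(U, P) - 4  [with U=-1, P=-3]  = -5; H = S^2 + Q  [with S=-5, Q=2]  = 27.
Change = 6 − 27 = -21.

-21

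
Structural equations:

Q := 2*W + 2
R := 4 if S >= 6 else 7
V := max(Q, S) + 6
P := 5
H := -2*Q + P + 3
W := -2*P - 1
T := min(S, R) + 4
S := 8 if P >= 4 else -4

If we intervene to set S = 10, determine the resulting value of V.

16

Under do(S=10), the mechanism S := 8 if P >= 4 else -4 is discarded; S is fixed at 10.
W = -2*P - 1  [with P=5]  = -11
Q = 2*W + 2  [with W=-11]  = -20
V = max(Q, S) + 6  [with Q=-20, S=10]  = 16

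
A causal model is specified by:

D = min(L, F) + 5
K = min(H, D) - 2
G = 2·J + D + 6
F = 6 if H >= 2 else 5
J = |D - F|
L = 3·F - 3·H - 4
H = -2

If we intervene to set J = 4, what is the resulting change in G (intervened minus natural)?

The intervention breaks the incoming arrows to J: J = |D - F| no longer applies, and J = 4.
F = 6 if H >= 2 else 5  [with H=-2]  = 5
L = 3·F - 3·H - 4  [with F=5, H=-2]  = 17
D = min(L, F) + 5  [with L=17, F=5]  = 10
G = 2·J + D + 6  [with J=4, D=10]  = 24
Without intervention: F = 6 if H >= 2 else 5  [with H=-2]  = 5; L = 3·F - 3·H - 4  [with F=5, H=-2]  = 17; D = min(L, F) + 5  [with L=17, F=5]  = 10; J = |D - F|  [with D=10, F=5]  = 5; G = 2·J + D + 6  [with J=5, D=10]  = 26.
Change = 24 − 26 = -2.

-2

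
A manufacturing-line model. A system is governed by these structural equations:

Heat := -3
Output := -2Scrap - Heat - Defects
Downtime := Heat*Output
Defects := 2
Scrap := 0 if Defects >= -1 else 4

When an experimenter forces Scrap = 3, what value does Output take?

-5

The intervention breaks the incoming arrows to Scrap: Scrap := 0 if Defects >= -1 else 4 no longer applies, and Scrap = 3.
Output = -2Scrap - Heat - Defects  [with Scrap=3, Heat=-3, Defects=2]  = -5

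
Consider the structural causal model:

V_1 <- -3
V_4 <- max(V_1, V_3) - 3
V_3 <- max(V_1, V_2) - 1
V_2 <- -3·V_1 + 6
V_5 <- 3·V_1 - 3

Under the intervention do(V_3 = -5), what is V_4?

-6

The intervention breaks the incoming arrows to V_3: V_3 <- max(V_1, V_2) - 1 no longer applies, and V_3 = -5.
V_4 = max(V_1, V_3) - 3  [with V_1=-3, V_3=-5]  = -6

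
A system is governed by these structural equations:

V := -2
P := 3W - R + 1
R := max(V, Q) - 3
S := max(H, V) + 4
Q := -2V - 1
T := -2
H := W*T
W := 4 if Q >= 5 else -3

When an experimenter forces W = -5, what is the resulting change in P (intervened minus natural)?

The intervention breaks the incoming arrows to W: W := 4 if Q >= 5 else -3 no longer applies, and W = -5.
Q = -2V - 1  [with V=-2]  = 3
R = max(V, Q) - 3  [with V=-2, Q=3]  = 0
P = 3W - R + 1  [with W=-5, R=0]  = -14
Without intervention: Q = -2V - 1  [with V=-2]  = 3; W = 4 if Q >= 5 else -3  [with Q=3]  = -3; R = max(V, Q) - 3  [with V=-2, Q=3]  = 0; P = 3W - R + 1  [with W=-3, R=0]  = -8.
Change = -14 − (-8) = -6.

-6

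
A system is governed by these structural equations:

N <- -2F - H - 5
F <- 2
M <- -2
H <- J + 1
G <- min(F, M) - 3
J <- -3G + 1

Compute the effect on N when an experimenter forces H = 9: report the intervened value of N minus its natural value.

The intervention breaks the incoming arrows to H: H <- J + 1 no longer applies, and H = 9.
N = -2F - H - 5  [with F=2, H=9]  = -18
Without intervention: G = min(F, M) - 3  [with F=2, M=-2]  = -5; J = -3G + 1  [with G=-5]  = 16; H = J + 1  [with J=16]  = 17; N = -2F - H - 5  [with F=2, H=17]  = -26.
Change = -18 − (-26) = 8.

8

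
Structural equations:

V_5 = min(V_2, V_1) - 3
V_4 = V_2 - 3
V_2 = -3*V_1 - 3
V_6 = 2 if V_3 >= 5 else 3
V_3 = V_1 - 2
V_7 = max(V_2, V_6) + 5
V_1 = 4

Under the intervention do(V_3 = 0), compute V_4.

The intervention breaks the incoming arrows to V_3: V_3 = V_1 - 2 no longer applies, and V_3 = 0.
V_4 is not downstream of the intervention, so its value is determined by the original equations.
V_2 = -3*V_1 - 3  [with V_1=4]  = -15
V_4 = V_2 - 3  [with V_2=-15]  = -18

-18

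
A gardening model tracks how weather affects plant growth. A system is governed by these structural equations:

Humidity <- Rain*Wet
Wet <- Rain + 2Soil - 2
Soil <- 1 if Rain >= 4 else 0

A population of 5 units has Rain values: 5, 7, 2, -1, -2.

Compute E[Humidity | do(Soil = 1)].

16.6

The intervention sets Soil=1 in all 5 units regardless of Rain. Recomputing Humidity per unit gives 25, 49, 4, 1, 4; average 16.6.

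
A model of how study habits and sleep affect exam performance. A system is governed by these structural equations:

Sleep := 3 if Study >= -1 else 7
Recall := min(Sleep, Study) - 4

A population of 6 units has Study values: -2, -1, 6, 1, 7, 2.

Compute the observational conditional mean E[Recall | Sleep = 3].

-2.4

Conditioning on Sleep=3 selects the 5 unit(s) with Study ∈ {-1, 6, 1, 7, 2}. Their Recall values: -5, -1, -3, -1, -2. Mean = -2.4.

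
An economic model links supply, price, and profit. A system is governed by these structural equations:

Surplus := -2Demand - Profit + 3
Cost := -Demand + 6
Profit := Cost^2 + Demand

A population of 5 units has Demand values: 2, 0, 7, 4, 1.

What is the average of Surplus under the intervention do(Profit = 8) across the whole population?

do(Profit=8) breaks Profit's dependence on Demand. With Profit=8 fixed, Surplus across the units is -9, -5, -19, -13, -7, mean -10.6.

-10.6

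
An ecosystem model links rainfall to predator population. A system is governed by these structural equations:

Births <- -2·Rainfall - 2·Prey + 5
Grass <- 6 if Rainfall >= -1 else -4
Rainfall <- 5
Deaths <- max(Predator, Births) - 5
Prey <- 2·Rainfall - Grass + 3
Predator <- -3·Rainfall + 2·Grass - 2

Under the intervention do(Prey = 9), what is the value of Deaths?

-10

The intervention breaks the incoming arrows to Prey: Prey <- 2·Rainfall - Grass + 3 no longer applies, and Prey = 9.
Grass = 6 if Rainfall >= -1 else -4  [with Rainfall=5]  = 6
Predator = -3·Rainfall + 2·Grass - 2  [with Rainfall=5, Grass=6]  = -5
Births = -2·Rainfall - 2·Prey + 5  [with Rainfall=5, Prey=9]  = -23
Deaths = max(Predator, Births) - 5  [with Predator=-5, Births=-23]  = -10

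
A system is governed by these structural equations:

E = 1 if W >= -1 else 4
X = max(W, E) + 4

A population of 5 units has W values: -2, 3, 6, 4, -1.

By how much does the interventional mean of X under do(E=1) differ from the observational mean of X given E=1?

Every unit gets E=1 under the intervention. X values become 5, 7, 10, 8, 5; E[X|do(E=1)] = 7.
Observing E=1 restricts to units where E's equation naturally yields 1: W ∈ {3, 6, 4, -1}. In that subpopulation X = 7, 10, 8, 5, mean 7.5.
Difference = 7 − 7.5 = -0.5.

-0.5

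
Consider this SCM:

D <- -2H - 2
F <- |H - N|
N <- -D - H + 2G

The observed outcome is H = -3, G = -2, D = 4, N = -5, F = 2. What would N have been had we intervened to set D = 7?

-8

The intervention breaks the incoming arrows to D: D <- -2H - 2 no longer applies, and D = 7.
N = -D - H + 2G  [with D=7, H=-3, G=-2]  = -8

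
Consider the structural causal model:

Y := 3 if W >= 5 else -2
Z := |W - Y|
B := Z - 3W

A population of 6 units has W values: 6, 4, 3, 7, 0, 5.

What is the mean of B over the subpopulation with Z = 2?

-5.5

E[B|Z=2] averages over only the 2 units with Z=2 (W = 0, 5): B = 2, -13, mean -5.5.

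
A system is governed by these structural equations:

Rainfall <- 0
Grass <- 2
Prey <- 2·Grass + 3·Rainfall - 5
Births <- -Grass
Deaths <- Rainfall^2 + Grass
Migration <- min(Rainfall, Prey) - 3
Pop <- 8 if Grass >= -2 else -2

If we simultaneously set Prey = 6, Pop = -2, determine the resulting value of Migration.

-3

Under do(Prey = 6, Pop = -2), each intervened variable's structural equation is replaced by its fixed value.
Migration = min(Rainfall, Prey) - 3  [with Rainfall=0, Prey=6]  = -3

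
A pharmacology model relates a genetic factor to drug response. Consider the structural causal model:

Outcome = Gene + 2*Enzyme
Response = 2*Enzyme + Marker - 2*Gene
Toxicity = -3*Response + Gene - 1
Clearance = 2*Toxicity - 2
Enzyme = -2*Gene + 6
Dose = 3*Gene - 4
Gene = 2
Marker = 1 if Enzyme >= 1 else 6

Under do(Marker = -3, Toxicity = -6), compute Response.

Setting Marker = -3, Toxicity = -6 by intervention discards those variables' equations.
Enzyme = -2*Gene + 6  [with Gene=2]  = 2
Response = 2*Enzyme + Marker - 2*Gene  [with Enzyme=2, Marker=-3, Gene=2]  = -3

-3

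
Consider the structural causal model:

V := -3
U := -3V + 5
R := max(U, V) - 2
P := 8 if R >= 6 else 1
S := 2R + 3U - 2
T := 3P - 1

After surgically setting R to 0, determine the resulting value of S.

40

do(R=0) replaces the equation R := max(U, V) - 2 with the constant R = 0.
U = -3V + 5  [with V=-3]  = 14
S = 2R + 3U - 2  [with R=0, U=14]  = 40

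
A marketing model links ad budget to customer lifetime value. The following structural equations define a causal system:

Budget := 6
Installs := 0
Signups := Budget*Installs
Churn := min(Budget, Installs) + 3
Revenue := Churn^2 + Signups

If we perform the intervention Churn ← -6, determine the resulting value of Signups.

Under do(Churn=-6), the mechanism Churn := min(Budget, Installs) + 3 is discarded; Churn is fixed at -6.
Since Signups is not a descendant of the intervened variable, it is unaffected.
Signups = Budget*Installs  [with Budget=6, Installs=0]  = 0

0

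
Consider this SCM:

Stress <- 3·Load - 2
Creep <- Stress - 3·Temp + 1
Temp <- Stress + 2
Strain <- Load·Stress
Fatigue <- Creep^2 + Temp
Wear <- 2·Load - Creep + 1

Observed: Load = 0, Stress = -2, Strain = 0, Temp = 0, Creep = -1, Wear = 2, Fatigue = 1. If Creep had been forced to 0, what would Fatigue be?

Under do(Creep=0), the mechanism Creep <- Stress - 3·Temp + 1 is discarded; Creep is fixed at 0.
Stress = 3·Load - 2  [with Load=0]  = -2
Temp = Stress + 2  [with Stress=-2]  = 0
Fatigue = Creep^2 + Temp  [with Creep=0, Temp=0]  = 0

0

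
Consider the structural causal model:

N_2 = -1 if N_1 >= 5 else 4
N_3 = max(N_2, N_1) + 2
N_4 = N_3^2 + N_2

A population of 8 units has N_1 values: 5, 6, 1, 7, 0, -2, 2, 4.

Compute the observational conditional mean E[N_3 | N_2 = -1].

8

E[N_3|N_2=-1] averages over only the 3 units with N_2=-1 (N_1 = 5, 6, 7): N_3 = 7, 8, 9, mean 8.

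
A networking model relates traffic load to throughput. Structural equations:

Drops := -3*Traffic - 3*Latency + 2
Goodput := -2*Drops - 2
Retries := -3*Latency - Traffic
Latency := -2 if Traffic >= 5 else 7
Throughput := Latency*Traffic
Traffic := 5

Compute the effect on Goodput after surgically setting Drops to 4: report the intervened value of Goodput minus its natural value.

The intervention breaks the incoming arrows to Drops: Drops := -3*Traffic - 3*Latency + 2 no longer applies, and Drops = 4.
Goodput = -2*Drops - 2  [with Drops=4]  = -10
Without intervention: Latency = -2 if Traffic >= 5 else 7  [with Traffic=5]  = -2; Drops = -3*Traffic - 3*Latency + 2  [with Traffic=5, Latency=-2]  = -7; Goodput = -2*Drops - 2  [with Drops=-7]  = 12.
Change = -10 − 12 = -22.

-22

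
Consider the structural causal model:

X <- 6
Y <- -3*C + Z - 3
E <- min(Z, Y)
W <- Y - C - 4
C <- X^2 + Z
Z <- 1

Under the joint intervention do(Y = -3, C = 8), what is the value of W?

The joint intervention fixes Y = -3, C = 8, removing each variable's own equation.
W = Y - C - 4  [with Y=-3, C=8]  = -15

-15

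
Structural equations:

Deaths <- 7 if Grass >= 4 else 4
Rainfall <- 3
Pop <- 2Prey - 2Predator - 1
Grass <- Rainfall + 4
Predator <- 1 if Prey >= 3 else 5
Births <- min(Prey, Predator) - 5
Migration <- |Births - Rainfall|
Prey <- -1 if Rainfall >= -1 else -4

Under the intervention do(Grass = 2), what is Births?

-6

do(Grass=2) replaces the equation Grass <- Rainfall + 4 with the constant Grass = 2.
Since Births is not a descendant of the intervened variable, it is unaffected.
Prey = -1 if Rainfall >= -1 else -4  [with Rainfall=3]  = -1
Predator = 1 if Prey >= 3 else 5  [with Prey=-1]  = 5
Births = min(Prey, Predator) - 5  [with Prey=-1, Predator=5]  = -6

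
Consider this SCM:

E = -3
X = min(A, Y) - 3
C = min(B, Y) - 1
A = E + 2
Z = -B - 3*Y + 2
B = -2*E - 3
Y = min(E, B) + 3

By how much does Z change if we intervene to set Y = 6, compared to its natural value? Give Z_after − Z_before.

-18

The intervention breaks the incoming arrows to Y: Y = min(E, B) + 3 no longer applies, and Y = 6.
B = -2*E - 3  [with E=-3]  = 3
Z = -B - 3*Y + 2  [with B=3, Y=6]  = -19
Without intervention: B = -2*E - 3  [with E=-3]  = 3; Y = min(E, B) + 3  [with E=-3, B=3]  = 0; Z = -B - 3*Y + 2  [with B=3, Y=0]  = -1.
Change = -19 − (-1) = -18.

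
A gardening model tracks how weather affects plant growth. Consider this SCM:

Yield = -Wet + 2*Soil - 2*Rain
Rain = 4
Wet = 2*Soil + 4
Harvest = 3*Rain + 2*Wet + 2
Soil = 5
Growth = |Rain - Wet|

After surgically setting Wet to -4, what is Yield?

do(Wet=-4) replaces the equation Wet = 2*Soil + 4 with the constant Wet = -4.
Yield = -Wet + 2*Soil - 2*Rain  [with Wet=-4, Soil=5, Rain=4]  = 6

6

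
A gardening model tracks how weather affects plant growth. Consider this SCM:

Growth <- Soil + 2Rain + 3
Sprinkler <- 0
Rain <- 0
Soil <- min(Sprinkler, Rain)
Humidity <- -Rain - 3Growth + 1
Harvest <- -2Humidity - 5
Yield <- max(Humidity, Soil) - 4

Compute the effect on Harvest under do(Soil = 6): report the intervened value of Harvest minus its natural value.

36

The intervention breaks the incoming arrows to Soil: Soil <- min(Sprinkler, Rain) no longer applies, and Soil = 6.
Growth = Soil + 2Rain + 3  [with Soil=6, Rain=0]  = 9
Humidity = -Rain - 3Growth + 1  [with Rain=0, Growth=9]  = -26
Harvest = -2Humidity - 5  [with Humidity=-26]  = 47
Without intervention: Soil = min(Sprinkler, Rain)  [with Sprinkler=0, Rain=0]  = 0; Growth = Soil + 2Rain + 3  [with Soil=0, Rain=0]  = 3; Humidity = -Rain - 3Growth + 1  [with Rain=0, Growth=3]  = -8; Harvest = -2Humidity - 5  [with Humidity=-8]  = 11.
Change = 47 − 11 = 36.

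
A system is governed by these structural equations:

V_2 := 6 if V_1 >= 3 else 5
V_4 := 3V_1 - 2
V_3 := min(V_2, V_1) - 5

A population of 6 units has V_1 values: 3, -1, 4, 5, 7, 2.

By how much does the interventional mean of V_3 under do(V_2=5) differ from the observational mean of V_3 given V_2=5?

2.5

The intervention sets V_2=5 in all 6 units regardless of V_1. Recomputing V_3 per unit gives -2, -6, -1, 0, 0, -3; average -2.
E[V_3|V_2=5] averages over only the 2 units with V_2=5 (V_1 = -1, 2): V_3 = -6, -3, mean -4.5.
Difference = -2 − (-4.5) = 2.5.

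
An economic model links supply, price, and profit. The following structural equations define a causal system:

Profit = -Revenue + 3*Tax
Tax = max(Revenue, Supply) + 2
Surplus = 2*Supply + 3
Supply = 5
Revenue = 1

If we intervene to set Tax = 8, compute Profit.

The intervention breaks the incoming arrows to Tax: Tax = max(Revenue, Supply) + 2 no longer applies, and Tax = 8.
Profit = -Revenue + 3*Tax  [with Revenue=1, Tax=8]  = 23

23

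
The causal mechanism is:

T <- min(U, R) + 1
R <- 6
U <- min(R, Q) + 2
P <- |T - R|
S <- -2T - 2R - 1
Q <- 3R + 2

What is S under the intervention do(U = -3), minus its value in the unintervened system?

18

The intervention breaks the incoming arrows to U: U <- min(R, Q) + 2 no longer applies, and U = -3.
T = min(U, R) + 1  [with U=-3, R=6]  = -2
S = -2T - 2R - 1  [with T=-2, R=6]  = -9
Without intervention: Q = 3R + 2  [with R=6]  = 20; U = min(R, Q) + 2  [with R=6, Q=20]  = 8; T = min(U, R) + 1  [with U=8, R=6]  = 7; S = -2T - 2R - 1  [with T=7, R=6]  = -27.
Change = -9 − (-27) = 18.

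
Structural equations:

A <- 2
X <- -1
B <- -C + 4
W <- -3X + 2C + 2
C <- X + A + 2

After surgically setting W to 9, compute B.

The intervention breaks the incoming arrows to W: W <- -3X + 2C + 2 no longer applies, and W = 9.
Since B is not a descendant of the intervened variable, it is unaffected.
C = X + A + 2  [with X=-1, A=2]  = 3
B = -C + 4  [with C=3]  = 1

1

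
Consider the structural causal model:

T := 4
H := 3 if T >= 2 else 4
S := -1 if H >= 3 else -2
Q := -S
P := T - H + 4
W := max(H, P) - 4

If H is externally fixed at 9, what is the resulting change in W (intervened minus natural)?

Under do(H=9), the mechanism H := 3 if T >= 2 else 4 is discarded; H is fixed at 9.
P = T - H + 4  [with T=4, H=9]  = -1
W = max(H, P) - 4  [with H=9, P=-1]  = 5
Without intervention: H = 3 if T >= 2 else 4  [with T=4]  = 3; P = T - H + 4  [with T=4, H=3]  = 5; W = max(H, P) - 4  [with H=3, P=5]  = 1.
Change = 5 − 1 = 4.

4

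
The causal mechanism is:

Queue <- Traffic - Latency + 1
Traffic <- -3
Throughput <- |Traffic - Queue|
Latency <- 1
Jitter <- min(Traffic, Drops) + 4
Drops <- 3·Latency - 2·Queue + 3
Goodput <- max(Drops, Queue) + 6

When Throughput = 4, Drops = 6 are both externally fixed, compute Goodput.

12

Under do(Throughput = 4, Drops = 6), each intervened variable's structural equation is replaced by its fixed value.
Queue = Traffic - Latency + 1  [with Traffic=-3, Latency=1]  = -3
Goodput = max(Drops, Queue) + 6  [with Drops=6, Queue=-3]  = 12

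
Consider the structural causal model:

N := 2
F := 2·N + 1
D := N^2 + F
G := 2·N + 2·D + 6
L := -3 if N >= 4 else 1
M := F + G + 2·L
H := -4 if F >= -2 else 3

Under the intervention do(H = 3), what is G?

28

Under do(H=3), the mechanism H := -4 if F >= -2 else 3 is discarded; H is fixed at 3.
Since G is not a descendant of the intervened variable, it is unaffected.
F = 2·N + 1  [with N=2]  = 5
D = N^2 + F  [with N=2, F=5]  = 9
G = 2·N + 2·D + 6  [with N=2, D=9]  = 28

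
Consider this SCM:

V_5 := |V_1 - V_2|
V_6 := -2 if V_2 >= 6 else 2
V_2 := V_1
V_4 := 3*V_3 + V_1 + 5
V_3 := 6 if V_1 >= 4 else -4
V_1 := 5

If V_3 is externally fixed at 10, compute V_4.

40

The intervention breaks the incoming arrows to V_3: V_3 := 6 if V_1 >= 4 else -4 no longer applies, and V_3 = 10.
V_4 = 3*V_3 + V_1 + 5  [with V_3=10, V_1=5]  = 40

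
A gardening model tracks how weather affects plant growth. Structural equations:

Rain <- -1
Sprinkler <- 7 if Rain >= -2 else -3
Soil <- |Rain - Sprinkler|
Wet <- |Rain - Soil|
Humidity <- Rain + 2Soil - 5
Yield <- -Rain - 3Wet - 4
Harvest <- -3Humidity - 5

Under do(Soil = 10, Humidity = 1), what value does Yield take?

Setting Soil = 10, Humidity = 1 by intervention discards those variables' equations.
Wet = |Rain - Soil|  [with Rain=-1, Soil=10]  = 11
Yield = -Rain - 3Wet - 4  [with Rain=-1, Wet=11]  = -36

-36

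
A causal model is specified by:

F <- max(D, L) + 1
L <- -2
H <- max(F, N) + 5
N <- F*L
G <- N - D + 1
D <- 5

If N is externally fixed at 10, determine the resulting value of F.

Under do(N=10), the mechanism N <- F*L is discarded; N is fixed at 10.
Since F is not a descendant of the intervened variable, it is unaffected.
F = max(D, L) + 1  [with D=5, L=-2]  = 6

6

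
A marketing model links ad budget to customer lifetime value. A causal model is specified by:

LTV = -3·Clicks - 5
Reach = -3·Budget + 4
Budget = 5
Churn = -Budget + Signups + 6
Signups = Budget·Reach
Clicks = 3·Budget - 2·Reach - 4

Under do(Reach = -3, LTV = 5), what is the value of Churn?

-14

Setting Reach = -3, LTV = 5 by intervention discards those variables' equations.
Signups = Budget·Reach  [with Budget=5, Reach=-3]  = -15
Churn = -Budget + Signups + 6  [with Budget=5, Signups=-15]  = -14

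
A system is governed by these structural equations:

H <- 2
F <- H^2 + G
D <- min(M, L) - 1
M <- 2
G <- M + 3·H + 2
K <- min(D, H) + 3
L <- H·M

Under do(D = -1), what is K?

The intervention breaks the incoming arrows to D: D <- min(M, L) - 1 no longer applies, and D = -1.
K = min(D, H) + 3  [with D=-1, H=2]  = 2

2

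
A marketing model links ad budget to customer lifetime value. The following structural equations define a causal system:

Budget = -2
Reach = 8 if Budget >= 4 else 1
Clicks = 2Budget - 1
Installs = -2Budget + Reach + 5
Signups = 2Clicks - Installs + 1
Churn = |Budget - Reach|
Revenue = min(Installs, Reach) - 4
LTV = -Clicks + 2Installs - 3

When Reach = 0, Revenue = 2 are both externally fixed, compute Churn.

Under do(Reach = 0, Revenue = 2), each intervened variable's structural equation is replaced by its fixed value.
Churn = |Budget - Reach|  [with Budget=-2, Reach=0]  = 2

2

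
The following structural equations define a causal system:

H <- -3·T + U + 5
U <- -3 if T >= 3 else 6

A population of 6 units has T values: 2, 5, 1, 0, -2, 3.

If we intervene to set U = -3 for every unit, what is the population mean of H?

do(U=-3) breaks U's dependence on T. With U=-3 fixed, H across the units is -4, -13, -1, 2, 8, -7, mean -2.5.

-2.5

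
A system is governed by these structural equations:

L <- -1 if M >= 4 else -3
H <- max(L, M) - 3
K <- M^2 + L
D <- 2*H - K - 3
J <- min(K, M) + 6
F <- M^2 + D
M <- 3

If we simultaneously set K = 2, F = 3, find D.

Under do(K = 2, F = 3), each intervened variable's structural equation is replaced by its fixed value.
L = -1 if M >= 4 else -3  [with M=3]  = -3
H = max(L, M) - 3  [with L=-3, M=3]  = 0
D = 2*H - K - 3  [with H=0, K=2]  = -5

-5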